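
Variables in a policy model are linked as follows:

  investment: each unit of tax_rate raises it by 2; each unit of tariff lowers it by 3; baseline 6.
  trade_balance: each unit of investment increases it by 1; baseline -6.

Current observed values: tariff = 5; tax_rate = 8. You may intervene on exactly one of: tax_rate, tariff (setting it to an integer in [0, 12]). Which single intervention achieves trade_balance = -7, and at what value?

Intervening on tax_rate: with other inputs at their observed values, trade_balance = 2*tax_rate - 15. Solving for -7 gives tax_rate = 4, within [0, 12].
Intervening on tariff: trade_balance = -3*tariff + 16. Reaching -7 requires tariff = 23/3, not an integer.

set tax_rate = 4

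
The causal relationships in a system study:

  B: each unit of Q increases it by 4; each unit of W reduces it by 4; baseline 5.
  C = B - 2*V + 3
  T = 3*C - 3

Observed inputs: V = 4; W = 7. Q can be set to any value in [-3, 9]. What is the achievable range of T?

-123 to 21

Substituting into the B equation gives B = 4*Q - 23.
This gives C = 4*Q - 28.
Substituting into the T equation gives T = 12*Q - 87.
Linear in Q, so extremes are at the endpoints: Q = -3 gives T = -123; Q = 9 gives T = 21.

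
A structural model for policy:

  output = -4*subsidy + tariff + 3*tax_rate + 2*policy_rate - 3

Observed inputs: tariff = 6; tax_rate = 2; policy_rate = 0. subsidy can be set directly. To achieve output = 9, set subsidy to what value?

subsidy = 0

Substituting into the output equation gives output = -4*subsidy + 9.
Solve -4*subsidy + 9 = 9: subsidy = (9 - 9) / -4 = 0.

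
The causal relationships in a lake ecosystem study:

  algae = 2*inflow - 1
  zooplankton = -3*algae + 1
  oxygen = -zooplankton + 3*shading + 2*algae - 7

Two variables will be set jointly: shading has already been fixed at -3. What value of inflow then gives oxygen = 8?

With shading held at -3:
Substituting into the zooplankton equation gives zooplankton = -6*inflow + 4.
oxygen becomes 10*inflow - 22.
Solve 10*inflow - 22 = 8: inflow = (8 + 22) / 10 = 3.

inflow = 3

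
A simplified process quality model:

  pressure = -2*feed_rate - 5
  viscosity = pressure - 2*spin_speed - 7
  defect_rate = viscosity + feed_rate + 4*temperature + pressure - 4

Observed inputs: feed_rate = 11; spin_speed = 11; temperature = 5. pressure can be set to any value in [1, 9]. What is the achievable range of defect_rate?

0 to 16

Intervening on pressure fixes its value directly, overriding its dependence on feed_rate.
Substituting into the viscosity equation gives viscosity = pressure - 29.
This gives defect_rate = 2*pressure - 2.
Linear in pressure, so extremes are at the endpoints: pressure = 1 gives defect_rate = 0; pressure = 9 gives defect_rate = 16.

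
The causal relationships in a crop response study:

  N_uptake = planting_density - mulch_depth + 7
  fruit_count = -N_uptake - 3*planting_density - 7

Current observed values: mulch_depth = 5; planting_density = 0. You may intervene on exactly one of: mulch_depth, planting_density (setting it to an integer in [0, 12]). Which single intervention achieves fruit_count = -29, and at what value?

Intervening on mulch_depth: fruit_count = mulch_depth - 14. Reaching -29 requires mulch_depth = -15, outside [0, 12].
Intervening on planting_density: with other inputs at their observed values, fruit_count = -4*planting_density - 9. Solving for -29 gives planting_density = 5, within [0, 12].

set planting_density = 5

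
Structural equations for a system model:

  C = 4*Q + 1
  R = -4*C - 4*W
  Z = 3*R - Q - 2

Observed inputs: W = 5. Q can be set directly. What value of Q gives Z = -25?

Substituting into the R equation gives R = -16*Q - 24.
So Z = -49*Q - 74.
Solve -49*Q - 74 = -25: Q = (-25 + 74) / -49 = -1.

Q = -1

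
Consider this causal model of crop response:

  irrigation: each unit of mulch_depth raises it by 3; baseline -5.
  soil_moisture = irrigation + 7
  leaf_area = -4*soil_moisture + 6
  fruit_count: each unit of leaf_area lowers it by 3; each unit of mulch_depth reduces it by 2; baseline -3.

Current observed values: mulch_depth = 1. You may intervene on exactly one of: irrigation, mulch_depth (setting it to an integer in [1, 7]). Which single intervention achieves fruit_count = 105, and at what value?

set mulch_depth = 3

Intervening on irrigation: fruit_count = 12*irrigation + 61. Reaching 105 requires irrigation = 11/3, not an integer.
Intervening on mulch_depth: with other inputs at their observed values, fruit_count = 34*mulch_depth + 3. Solving for 105 gives mulch_depth = 3, within [1, 7].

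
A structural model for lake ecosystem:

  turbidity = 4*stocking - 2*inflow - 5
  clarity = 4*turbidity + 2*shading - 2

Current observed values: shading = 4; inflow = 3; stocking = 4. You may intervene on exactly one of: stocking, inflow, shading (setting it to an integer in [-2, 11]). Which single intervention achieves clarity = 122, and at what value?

Intervening on stocking: with other inputs at their observed values, clarity = 16*stocking - 38. Solving for 122 gives stocking = 10, within [-2, 11].
Intervening on inflow: clarity = -8*inflow + 50. Reaching 122 requires inflow = -9, outside [-2, 11].
Intervening on shading: clarity = 2*shading + 18. Reaching 122 requires shading = 52, outside [-2, 11].

set stocking = 10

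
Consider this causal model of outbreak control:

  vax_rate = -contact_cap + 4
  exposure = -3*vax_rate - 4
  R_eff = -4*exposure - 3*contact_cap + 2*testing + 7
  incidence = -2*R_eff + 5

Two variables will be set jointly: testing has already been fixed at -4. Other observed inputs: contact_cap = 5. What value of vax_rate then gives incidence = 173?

With testing held at -4:
Intervening on vax_rate fixes its value directly, overriding its dependence on contact_cap.
Substituting into the R_eff equation gives R_eff = 12*vax_rate.
Substituting into the incidence equation gives incidence = -24*vax_rate + 5.
Solve -24*vax_rate + 5 = 173: vax_rate = (173 - 5) / -24 = -7.

vax_rate = -7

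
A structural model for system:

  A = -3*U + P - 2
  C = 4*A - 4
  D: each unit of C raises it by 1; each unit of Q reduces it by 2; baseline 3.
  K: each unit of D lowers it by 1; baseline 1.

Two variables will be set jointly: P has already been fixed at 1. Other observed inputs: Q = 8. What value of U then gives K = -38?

With P held at 1:
Substituting into the A equation gives A = -3*U - 1.
Substituting into the C equation gives C = -12*U - 8.
This gives D = -12*U - 21.
Substituting into the K equation gives K = 12*U + 22.
Solve 12*U + 22 = -38: U = (-38 - 22) / 12 = -5.

U = -5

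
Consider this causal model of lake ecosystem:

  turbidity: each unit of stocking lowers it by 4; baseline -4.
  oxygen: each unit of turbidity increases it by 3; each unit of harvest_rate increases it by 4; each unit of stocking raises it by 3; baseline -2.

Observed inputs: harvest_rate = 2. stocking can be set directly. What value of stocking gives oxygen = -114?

stocking = 12

Substituting into the oxygen equation gives oxygen = -9*stocking - 6.
Solve -9*stocking - 6 = -114: stocking = (-114 + 6) / -9 = 12.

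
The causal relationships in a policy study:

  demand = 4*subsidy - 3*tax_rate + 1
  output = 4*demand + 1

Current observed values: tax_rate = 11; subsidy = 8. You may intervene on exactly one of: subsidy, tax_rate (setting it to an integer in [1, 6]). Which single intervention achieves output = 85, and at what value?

Intervening on subsidy: output = 16*subsidy - 127. Reaching 85 requires subsidy = 53/4, not an integer.
Intervening on tax_rate: with other inputs at their observed values, output = -12*tax_rate + 133. Solving for 85 gives tax_rate = 4, within [1, 6].

set tax_rate = 4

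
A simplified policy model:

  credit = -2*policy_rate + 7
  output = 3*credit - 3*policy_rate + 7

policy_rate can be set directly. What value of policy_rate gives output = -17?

policy_rate = 5

Substituting into the output equation gives output = -9*policy_rate + 28.
Solve -9*policy_rate + 28 = -17: policy_rate = (-17 - 28) / -9 = 5.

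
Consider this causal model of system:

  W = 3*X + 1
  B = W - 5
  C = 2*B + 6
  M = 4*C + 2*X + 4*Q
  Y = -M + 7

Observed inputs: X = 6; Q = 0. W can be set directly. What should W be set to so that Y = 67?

Intervening on W fixes its value directly, overriding its dependence on X.
Substituting into the C equation gives C = 2*W - 4.
Substituting into the M equation gives M = 8*W - 4.
So Y = -8*W + 11.
Solve -8*W + 11 = 67: W = (67 - 11) / -8 = -7.

W = -7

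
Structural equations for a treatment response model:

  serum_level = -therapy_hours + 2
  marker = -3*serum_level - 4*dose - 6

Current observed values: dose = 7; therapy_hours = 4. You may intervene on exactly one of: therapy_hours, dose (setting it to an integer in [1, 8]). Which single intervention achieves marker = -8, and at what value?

Intervening on therapy_hours: marker = 3*therapy_hours - 40. Reaching -8 requires therapy_hours = 32/3, not an integer.
Intervening on dose: with other inputs at their observed values, marker = -4*dose. Solving for -8 gives dose = 2, within [1, 8].

set dose = 2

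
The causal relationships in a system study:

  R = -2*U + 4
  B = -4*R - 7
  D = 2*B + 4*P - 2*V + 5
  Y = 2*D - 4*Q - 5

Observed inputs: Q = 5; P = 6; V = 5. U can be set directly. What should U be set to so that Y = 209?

Substituting into the B equation gives B = 8*U - 23.
Substituting into the D equation gives D = 16*U - 27.
Y becomes 32*U - 79.
Solve 32*U - 79 = 209: U = (209 + 79) / 32 = 9.

U = 9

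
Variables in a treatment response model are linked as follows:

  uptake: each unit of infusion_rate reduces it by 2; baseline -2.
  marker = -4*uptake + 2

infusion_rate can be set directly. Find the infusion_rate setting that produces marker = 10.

infusion_rate = 0

Substituting into the marker equation gives marker = 8*infusion_rate + 10.
Solve 8*infusion_rate + 10 = 10: infusion_rate = (10 - 10) / 8 = 0.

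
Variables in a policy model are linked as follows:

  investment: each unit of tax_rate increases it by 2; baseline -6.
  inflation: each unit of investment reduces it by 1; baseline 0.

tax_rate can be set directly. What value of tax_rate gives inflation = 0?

tax_rate = 3

Substituting into the inflation equation gives inflation = -2*tax_rate + 6.
Solve -2*tax_rate + 6 = 0: tax_rate = (0 - 6) / -2 = 3.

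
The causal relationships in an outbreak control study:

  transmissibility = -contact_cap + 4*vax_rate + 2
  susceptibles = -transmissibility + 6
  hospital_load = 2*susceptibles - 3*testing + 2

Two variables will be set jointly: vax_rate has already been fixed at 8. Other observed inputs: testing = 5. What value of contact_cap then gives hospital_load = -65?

contact_cap = 2

With vax_rate held at 8:
Substituting into the transmissibility equation gives transmissibility = -contact_cap + 34.
susceptibles becomes contact_cap - 28.
Substituting into the hospital_load equation gives hospital_load = 2*contact_cap - 69.
Solve 2*contact_cap - 69 = -65: contact_cap = (-65 + 69) / 2 = 2.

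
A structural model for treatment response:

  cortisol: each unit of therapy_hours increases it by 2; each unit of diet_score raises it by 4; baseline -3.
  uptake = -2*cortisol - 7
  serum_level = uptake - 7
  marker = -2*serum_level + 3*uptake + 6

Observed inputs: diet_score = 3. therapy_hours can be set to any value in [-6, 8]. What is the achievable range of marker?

-37 to 19

Substituting into the cortisol equation gives cortisol = 2*therapy_hours + 9.
uptake becomes -4*therapy_hours - 25.
Substituting into the serum_level equation gives serum_level = -4*therapy_hours - 32.
Substituting into the marker equation gives marker = -4*therapy_hours - 5.
Linear in therapy_hours, so extremes are at the endpoints: therapy_hours = -6 gives marker = 19; therapy_hours = 8 gives marker = -37.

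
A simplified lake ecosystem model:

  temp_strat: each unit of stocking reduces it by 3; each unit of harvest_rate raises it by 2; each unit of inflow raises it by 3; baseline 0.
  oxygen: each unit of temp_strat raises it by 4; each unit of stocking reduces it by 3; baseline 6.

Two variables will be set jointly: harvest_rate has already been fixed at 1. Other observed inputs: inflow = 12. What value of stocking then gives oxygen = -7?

stocking = 11

With harvest_rate held at 1:
Substituting into the temp_strat equation gives temp_strat = -3*stocking + 38.
Substituting into the oxygen equation gives oxygen = -15*stocking + 158.
Solve -15*stocking + 158 = -7: stocking = (-7 - 158) / -15 = 11.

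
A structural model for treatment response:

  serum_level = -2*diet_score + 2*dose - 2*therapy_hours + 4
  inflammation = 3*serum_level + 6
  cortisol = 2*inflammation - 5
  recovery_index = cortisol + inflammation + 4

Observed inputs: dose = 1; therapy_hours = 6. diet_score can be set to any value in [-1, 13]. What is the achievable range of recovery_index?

-271 to -19

Substituting into the serum_level equation gives serum_level = -2*diet_score - 6.
So inflammation = -6*diet_score - 12.
cortisol becomes -12*diet_score - 29.
So recovery_index = -18*diet_score - 37.
Linear in diet_score, so extremes are at the endpoints: diet_score = -1 gives recovery_index = -19; diet_score = 13 gives recovery_index = -271.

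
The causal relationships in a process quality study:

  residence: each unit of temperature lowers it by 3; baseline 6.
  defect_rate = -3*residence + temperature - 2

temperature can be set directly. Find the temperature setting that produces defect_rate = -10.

temperature = 1

Substituting into the defect_rate equation gives defect_rate = 10*temperature - 20.
Solve 10*temperature - 20 = -10: temperature = (-10 + 20) / 10 = 1.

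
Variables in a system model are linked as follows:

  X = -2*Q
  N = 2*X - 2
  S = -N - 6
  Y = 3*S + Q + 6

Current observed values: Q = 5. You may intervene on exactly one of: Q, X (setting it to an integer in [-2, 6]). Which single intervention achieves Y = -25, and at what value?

Intervening on Q: Y = 13*Q - 6. Reaching -25 requires Q = -19/13, not an integer.
Intervening on X: with other inputs at their observed values, Y = -6*X - 1. Solving for -25 gives X = 4, within [-2, 6].

set X = 4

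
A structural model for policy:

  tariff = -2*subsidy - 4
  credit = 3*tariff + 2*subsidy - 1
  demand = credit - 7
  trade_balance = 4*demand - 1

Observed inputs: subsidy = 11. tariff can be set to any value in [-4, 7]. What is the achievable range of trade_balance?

7 to 139

Intervening on tariff fixes its value directly, overriding its dependence on subsidy.
Substituting into the credit equation gives credit = 3*tariff + 21.
This gives demand = 3*tariff + 14.
trade_balance becomes 12*tariff + 55.
Linear in tariff, so extremes are at the endpoints: tariff = -4 gives trade_balance = 7; tariff = 7 gives trade_balance = 139.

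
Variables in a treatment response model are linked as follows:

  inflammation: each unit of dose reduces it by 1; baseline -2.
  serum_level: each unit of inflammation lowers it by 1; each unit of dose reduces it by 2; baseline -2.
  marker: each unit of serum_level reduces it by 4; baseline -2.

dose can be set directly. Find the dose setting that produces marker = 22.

Substituting into the serum_level equation gives serum_level = -dose.
Substituting into the marker equation gives marker = 4*dose - 2.
Solve 4*dose - 2 = 22: dose = (22 + 2) / 4 = 6.

dose = 6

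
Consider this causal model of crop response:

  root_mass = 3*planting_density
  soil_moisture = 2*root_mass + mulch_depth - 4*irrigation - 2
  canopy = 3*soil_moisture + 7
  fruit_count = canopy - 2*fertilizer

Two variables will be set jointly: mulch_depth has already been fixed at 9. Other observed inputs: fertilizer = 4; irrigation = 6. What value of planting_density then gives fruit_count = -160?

With mulch_depth held at 9:
Substituting into the soil_moisture equation gives soil_moisture = 6*planting_density - 17.
Substituting into the canopy equation gives canopy = 18*planting_density - 44.
Substituting into the fruit_count equation gives fruit_count = 18*planting_density - 52.
Solve 18*planting_density - 52 = -160: planting_density = (-160 + 52) / 18 = -6.

planting_density = -6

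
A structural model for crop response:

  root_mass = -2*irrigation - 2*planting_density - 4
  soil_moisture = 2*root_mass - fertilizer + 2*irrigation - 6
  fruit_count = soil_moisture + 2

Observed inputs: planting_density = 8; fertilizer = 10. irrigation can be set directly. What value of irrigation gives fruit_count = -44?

Substituting into the root_mass equation gives root_mass = -2*irrigation - 20.
soil_moisture becomes -2*irrigation - 56.
So fruit_count = -2*irrigation - 54.
Solve -2*irrigation - 54 = -44: irrigation = (-44 + 54) / -2 = -5.

irrigation = -5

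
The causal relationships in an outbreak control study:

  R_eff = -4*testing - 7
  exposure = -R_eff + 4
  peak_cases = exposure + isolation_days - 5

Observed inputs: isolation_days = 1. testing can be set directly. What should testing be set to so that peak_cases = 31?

testing = 6

Substituting into the exposure equation gives exposure = 4*testing + 11.
So peak_cases = 4*testing + 7.
Solve 4*testing + 7 = 31: testing = (31 - 7) / 4 = 6.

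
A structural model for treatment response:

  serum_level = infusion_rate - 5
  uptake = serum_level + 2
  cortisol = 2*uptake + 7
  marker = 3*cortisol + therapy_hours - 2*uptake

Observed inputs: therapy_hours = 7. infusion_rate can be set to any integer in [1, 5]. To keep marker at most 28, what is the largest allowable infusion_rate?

infusion_rate = 3

Substituting into the uptake equation gives uptake = infusion_rate - 3.
So cortisol = 2*infusion_rate + 1.
Substituting into the marker equation gives marker = 4*infusion_rate + 16.
Require 4*infusion_rate + 16 ≤ 28, so infusion_rate ≤ 3.
The largest integer in [1, 5] satisfying this is 3.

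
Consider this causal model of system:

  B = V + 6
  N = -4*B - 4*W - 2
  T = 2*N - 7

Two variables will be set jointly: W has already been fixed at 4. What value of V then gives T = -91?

V = 0

With W held at 4:
Substituting into the N equation gives N = -4*V - 42.
This gives T = -8*V - 91.
Solve -8*V - 91 = -91: V = (-91 + 91) / -8 = 0.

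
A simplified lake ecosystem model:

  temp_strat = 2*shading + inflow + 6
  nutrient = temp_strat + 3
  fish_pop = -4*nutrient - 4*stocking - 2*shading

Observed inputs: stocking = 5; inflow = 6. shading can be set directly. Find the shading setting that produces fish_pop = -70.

Substituting into the temp_strat equation gives temp_strat = 2*shading + 12.
So nutrient = 2*shading + 15.
fish_pop becomes -10*shading - 80.
Solve -10*shading - 80 = -70: shading = (-70 + 80) / -10 = -1.

shading = -1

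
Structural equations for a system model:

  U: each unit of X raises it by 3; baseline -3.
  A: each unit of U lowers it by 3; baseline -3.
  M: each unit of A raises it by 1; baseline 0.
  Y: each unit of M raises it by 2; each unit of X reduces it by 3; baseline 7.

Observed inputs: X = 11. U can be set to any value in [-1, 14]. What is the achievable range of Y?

-116 to -26

Intervening on U fixes its value directly, overriding its dependence on X.
Substituting into the M equation gives M = -3*U - 3.
Y becomes -6*U - 32.
Linear in U, so extremes are at the endpoints: U = -1 gives Y = -26; U = 14 gives Y = -116.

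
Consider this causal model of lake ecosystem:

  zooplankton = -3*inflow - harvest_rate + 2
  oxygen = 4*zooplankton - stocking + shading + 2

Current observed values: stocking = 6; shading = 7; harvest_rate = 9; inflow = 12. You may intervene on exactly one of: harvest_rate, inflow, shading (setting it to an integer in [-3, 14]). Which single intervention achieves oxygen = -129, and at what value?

set harvest_rate = -1

Intervening on harvest_rate: with other inputs at their observed values, oxygen = -4*harvest_rate - 133. Solving for -129 gives harvest_rate = -1, within [-3, 14].
Intervening on inflow: oxygen = -12*inflow - 25. Reaching -129 requires inflow = 26/3, not an integer.
Intervening on shading: oxygen = shading - 176. Reaching -129 requires shading = 47, outside [-3, 14].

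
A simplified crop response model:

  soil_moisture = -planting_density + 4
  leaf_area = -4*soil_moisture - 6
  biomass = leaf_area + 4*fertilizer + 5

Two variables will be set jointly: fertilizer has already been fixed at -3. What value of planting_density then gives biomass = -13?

With fertilizer held at -3:
Substituting into the leaf_area equation gives leaf_area = 4*planting_density - 22.
biomass becomes 4*planting_density - 29.
Solve 4*planting_density - 29 = -13: planting_density = (-13 + 29) / 4 = 4.

planting_density = 4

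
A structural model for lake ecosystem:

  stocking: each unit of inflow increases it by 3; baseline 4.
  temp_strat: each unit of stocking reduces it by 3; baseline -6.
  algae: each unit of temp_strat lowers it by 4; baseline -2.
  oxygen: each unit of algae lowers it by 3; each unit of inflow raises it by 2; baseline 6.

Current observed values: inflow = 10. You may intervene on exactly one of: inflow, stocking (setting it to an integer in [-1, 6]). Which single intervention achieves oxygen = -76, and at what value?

set stocking = 1

Intervening on inflow: oxygen = -106*inflow - 204. Reaching -76 requires inflow = -64/53, not an integer.
Intervening on stocking: with other inputs at their observed values, oxygen = -36*stocking - 40. Solving for -76 gives stocking = 1, within [-1, 6].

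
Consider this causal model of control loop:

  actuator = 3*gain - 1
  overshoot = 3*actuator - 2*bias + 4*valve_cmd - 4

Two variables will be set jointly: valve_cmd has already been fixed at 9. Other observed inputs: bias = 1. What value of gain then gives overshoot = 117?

gain = 10

With valve_cmd held at 9:
Substituting into the overshoot equation gives overshoot = 9*gain + 27.
Solve 9*gain + 27 = 117: gain = (117 - 27) / 9 = 10.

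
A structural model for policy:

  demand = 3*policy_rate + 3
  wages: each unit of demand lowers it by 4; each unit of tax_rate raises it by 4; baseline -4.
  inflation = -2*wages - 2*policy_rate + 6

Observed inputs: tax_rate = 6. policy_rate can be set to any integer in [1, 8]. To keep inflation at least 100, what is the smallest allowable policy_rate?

policy_rate = 5

Substituting into the wages equation gives wages = -12*policy_rate + 8.
This gives inflation = 22*policy_rate - 10.
Require 22*policy_rate - 10 ≥ 100, so policy_rate ≥ 5.
The smallest integer in [1, 8] satisfying this is 5.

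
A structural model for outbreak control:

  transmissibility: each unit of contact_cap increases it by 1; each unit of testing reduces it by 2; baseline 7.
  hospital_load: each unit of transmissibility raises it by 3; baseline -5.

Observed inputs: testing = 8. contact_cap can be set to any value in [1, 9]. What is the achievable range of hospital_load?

Substituting into the transmissibility equation gives transmissibility = contact_cap - 9.
Substituting into the hospital_load equation gives hospital_load = 3*contact_cap - 32.
Linear in contact_cap, so extremes are at the endpoints: contact_cap = 1 gives hospital_load = -29; contact_cap = 9 gives hospital_load = -5.

-29 to -5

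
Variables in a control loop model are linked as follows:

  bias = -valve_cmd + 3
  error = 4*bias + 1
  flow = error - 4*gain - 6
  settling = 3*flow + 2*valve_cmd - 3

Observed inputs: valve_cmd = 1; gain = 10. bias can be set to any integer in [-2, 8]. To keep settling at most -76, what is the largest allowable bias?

bias = 5

Intervening on bias fixes its value directly, overriding its dependence on valve_cmd.
Substituting into the flow equation gives flow = 4*bias - 45.
So settling = 12*bias - 136.
Require 12*bias - 136 ≤ -76, so bias ≤ 5.
The largest integer in [-2, 8] satisfying this is 5.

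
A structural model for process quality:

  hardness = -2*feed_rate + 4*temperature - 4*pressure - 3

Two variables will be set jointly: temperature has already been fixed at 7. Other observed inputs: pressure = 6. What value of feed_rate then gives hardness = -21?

feed_rate = 11

With temperature held at 7:
Substituting into the hardness equation gives hardness = -2*feed_rate + 1.
Solve -2*feed_rate + 1 = -21: feed_rate = (-21 - 1) / -2 = 11.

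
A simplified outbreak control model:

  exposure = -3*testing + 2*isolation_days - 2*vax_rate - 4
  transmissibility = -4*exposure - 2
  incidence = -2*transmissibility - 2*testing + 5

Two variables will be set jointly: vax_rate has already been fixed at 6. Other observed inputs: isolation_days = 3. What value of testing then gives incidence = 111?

testing = -7

With vax_rate held at 6:
Substituting into the exposure equation gives exposure = -3*testing - 10.
This gives transmissibility = 12*testing + 38.
This gives incidence = -26*testing - 71.
Solve -26*testing - 71 = 111: testing = (111 + 71) / -26 = -7.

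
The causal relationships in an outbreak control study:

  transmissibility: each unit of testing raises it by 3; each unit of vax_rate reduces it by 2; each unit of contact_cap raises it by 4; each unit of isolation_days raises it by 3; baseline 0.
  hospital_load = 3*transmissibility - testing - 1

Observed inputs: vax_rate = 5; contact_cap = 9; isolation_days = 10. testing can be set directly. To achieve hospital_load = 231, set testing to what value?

testing = 8

Substituting into the transmissibility equation gives transmissibility = 3*testing + 56.
So hospital_load = 8*testing + 167.
Solve 8*testing + 167 = 231: testing = (231 - 167) / 8 = 8.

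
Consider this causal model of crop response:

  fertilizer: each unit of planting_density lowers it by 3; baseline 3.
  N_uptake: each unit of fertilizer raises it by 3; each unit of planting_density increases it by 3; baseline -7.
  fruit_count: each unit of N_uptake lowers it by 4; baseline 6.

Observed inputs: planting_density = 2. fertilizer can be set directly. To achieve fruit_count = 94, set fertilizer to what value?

Intervening on fertilizer fixes its value directly, overriding its dependence on planting_density.
Substituting into the N_uptake equation gives N_uptake = 3*fertilizer - 1.
Substituting into the fruit_count equation gives fruit_count = -12*fertilizer + 10.
Solve -12*fertilizer + 10 = 94: fertilizer = (94 - 10) / -12 = -7.

fertilizer = -7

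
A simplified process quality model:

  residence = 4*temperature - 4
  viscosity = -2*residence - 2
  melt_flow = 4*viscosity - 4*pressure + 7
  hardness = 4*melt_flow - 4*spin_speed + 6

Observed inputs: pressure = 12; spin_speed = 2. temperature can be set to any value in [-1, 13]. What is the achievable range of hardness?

-1734 to 58

Substituting into the viscosity equation gives viscosity = -8*temperature + 6.
Substituting into the melt_flow equation gives melt_flow = -32*temperature - 17.
Substituting into the hardness equation gives hardness = -128*temperature - 70.
Linear in temperature, so extremes are at the endpoints: temperature = -1 gives hardness = 58; temperature = 13 gives hardness = -1734.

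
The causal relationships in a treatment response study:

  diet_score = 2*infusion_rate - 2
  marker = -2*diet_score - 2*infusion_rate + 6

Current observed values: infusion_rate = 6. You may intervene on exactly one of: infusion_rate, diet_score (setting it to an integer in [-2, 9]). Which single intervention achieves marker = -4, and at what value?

Intervening on infusion_rate: marker = -6*infusion_rate + 10. Reaching -4 requires infusion_rate = 7/3, not an integer.
Intervening on diet_score: with other inputs at their observed values, marker = -2*diet_score - 6. Solving for -4 gives diet_score = -1, within [-2, 9].

set diet_score = -1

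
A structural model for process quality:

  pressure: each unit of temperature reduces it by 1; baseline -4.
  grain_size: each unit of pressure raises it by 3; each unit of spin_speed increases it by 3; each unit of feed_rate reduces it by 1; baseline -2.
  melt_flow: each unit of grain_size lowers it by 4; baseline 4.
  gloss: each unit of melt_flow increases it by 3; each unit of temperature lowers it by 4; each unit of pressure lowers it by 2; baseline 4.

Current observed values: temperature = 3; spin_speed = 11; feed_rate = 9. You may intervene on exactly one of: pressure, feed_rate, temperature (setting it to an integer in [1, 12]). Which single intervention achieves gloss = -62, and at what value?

Intervening on pressure: gloss = -38*pressure - 260. Reaching -62 requires pressure = -99/19, not an integer.
Intervening on feed_rate: gloss = 12*feed_rate - 102. Reaching -62 requires feed_rate = 10/3, not an integer.
Intervening on temperature: with other inputs at their observed values, gloss = 34*temperature - 96. Solving for -62 gives temperature = 1, within [1, 12].

set temperature = 1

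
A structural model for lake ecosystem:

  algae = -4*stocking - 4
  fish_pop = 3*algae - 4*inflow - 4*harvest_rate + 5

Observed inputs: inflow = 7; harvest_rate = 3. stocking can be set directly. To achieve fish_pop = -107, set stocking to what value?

stocking = 5

Substituting into the fish_pop equation gives fish_pop = -12*stocking - 47.
Solve -12*stocking - 47 = -107: stocking = (-107 + 47) / -12 = 5.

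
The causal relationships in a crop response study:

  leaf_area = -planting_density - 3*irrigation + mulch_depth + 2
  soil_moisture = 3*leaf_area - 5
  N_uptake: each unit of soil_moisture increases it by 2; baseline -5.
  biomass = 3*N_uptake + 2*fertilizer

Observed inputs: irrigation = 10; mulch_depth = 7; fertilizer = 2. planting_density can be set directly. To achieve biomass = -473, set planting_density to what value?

Substituting into the leaf_area equation gives leaf_area = -planting_density - 21.
Substituting into the soil_moisture equation gives soil_moisture = -3*planting_density - 68.
So N_uptake = -6*planting_density - 141.
So biomass = -18*planting_density - 419.
Solve -18*planting_density - 419 = -473: planting_density = (-473 + 419) / -18 = 3.

planting_density = 3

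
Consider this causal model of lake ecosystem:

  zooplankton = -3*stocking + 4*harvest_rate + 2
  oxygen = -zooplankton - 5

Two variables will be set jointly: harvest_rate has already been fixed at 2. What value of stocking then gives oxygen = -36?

stocking = -7

With harvest_rate held at 2:
Substituting into the zooplankton equation gives zooplankton = -3*stocking + 10.
oxygen becomes 3*stocking - 15.
Solve 3*stocking - 15 = -36: stocking = (-36 + 15) / 3 = -7.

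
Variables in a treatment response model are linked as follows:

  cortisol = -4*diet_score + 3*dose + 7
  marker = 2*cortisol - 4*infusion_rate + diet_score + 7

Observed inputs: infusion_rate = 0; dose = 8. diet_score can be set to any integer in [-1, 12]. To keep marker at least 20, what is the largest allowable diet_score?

Substituting into the cortisol equation gives cortisol = -4*diet_score + 31.
Substituting into the marker equation gives marker = -7*diet_score + 69.
Require -7*diet_score + 69 ≥ 20, so diet_score ≤ 7.
The largest integer in [-1, 12] satisfying this is 7.

diet_score = 7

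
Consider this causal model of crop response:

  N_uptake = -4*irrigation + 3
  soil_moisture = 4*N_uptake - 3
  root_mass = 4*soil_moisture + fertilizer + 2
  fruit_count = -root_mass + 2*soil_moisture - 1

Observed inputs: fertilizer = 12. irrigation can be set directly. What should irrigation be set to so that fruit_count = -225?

irrigation = -6

Substituting into the soil_moisture equation gives soil_moisture = -16*irrigation + 9.
Substituting into the root_mass equation gives root_mass = -64*irrigation + 50.
So fruit_count = 32*irrigation - 33.
Solve 32*irrigation - 33 = -225: irrigation = (-225 + 33) / 32 = -6.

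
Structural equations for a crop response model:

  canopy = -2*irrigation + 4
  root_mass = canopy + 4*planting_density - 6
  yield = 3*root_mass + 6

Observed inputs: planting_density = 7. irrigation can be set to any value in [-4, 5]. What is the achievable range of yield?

54 to 108

Substituting into the root_mass equation gives root_mass = -2*irrigation + 26.
Substituting into the yield equation gives yield = -6*irrigation + 84.
Linear in irrigation, so extremes are at the endpoints: irrigation = -4 gives yield = 108; irrigation = 5 gives yield = 54.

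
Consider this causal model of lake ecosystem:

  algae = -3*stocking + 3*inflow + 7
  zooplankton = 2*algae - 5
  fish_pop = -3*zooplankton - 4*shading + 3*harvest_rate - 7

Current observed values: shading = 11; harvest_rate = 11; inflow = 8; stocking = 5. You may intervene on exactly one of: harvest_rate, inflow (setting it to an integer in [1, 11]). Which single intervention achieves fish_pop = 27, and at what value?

Intervening on harvest_rate: fish_pop = 3*harvest_rate - 132. Reaching 27 requires harvest_rate = 53, outside [1, 11].
Intervening on inflow: with other inputs at their observed values, fish_pop = -18*inflow + 45. Solving for 27 gives inflow = 1, within [1, 11].

set inflow = 1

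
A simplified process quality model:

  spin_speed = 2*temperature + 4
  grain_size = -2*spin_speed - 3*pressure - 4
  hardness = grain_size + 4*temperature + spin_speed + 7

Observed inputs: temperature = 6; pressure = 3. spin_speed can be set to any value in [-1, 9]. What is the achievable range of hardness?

9 to 19

Intervening on spin_speed fixes its value directly, overriding its dependence on temperature.
Substituting into the grain_size equation gives grain_size = -2*spin_speed - 13.
Substituting into the hardness equation gives hardness = -spin_speed + 18.
Linear in spin_speed, so extremes are at the endpoints: spin_speed = -1 gives hardness = 19; spin_speed = 9 gives hardness = 9.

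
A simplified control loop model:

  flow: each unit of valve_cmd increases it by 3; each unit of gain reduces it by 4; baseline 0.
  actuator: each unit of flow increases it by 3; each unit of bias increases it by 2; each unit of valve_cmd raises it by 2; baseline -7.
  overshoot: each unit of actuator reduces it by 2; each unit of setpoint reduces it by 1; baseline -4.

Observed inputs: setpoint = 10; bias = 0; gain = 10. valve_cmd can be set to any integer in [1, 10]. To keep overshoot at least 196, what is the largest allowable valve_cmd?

valve_cmd = 2

Substituting into the flow equation gives flow = 3*valve_cmd - 40.
Substituting into the actuator equation gives actuator = 11*valve_cmd - 127.
Substituting into the overshoot equation gives overshoot = -22*valve_cmd + 240.
Require -22*valve_cmd + 240 ≥ 196, so valve_cmd ≤ 2.
The largest integer in [1, 10] satisfying this is 2.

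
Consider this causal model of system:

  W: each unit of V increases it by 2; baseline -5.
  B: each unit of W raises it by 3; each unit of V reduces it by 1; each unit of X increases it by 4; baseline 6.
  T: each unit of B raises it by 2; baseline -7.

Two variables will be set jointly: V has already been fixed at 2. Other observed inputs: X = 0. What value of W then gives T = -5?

W = -1

With V held at 2:
Intervening on W fixes its value directly, overriding its dependence on V.
Substituting into the B equation gives B = 3*W + 4.
This gives T = 6*W + 1.
Solve 6*W + 1 = -5: W = (-5 - 1) / 6 = -1.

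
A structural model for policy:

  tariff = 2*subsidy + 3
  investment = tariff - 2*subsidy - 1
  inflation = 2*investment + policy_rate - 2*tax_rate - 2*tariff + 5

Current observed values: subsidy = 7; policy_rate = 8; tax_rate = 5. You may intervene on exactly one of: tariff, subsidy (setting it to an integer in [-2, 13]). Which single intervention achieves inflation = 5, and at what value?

Intervening on tariff: the paths from tariff to inflation cancel (net effect zero), leaving inflation = -27; 5 is unreachable this way.
Intervening on subsidy: with other inputs at their observed values, inflation = -4*subsidy + 1. Solving for 5 gives subsidy = -1, within [-2, 13].

set subsidy = -1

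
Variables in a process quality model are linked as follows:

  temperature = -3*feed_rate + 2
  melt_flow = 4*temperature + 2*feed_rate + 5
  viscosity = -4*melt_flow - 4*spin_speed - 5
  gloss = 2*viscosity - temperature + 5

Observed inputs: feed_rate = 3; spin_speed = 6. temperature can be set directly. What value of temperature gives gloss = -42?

temperature = -3

Intervening on temperature fixes its value directly, overriding its dependence on feed_rate.
Substituting into the melt_flow equation gives melt_flow = 4*temperature + 11.
So viscosity = -16*temperature - 73.
So gloss = -33*temperature - 141.
Solve -33*temperature - 141 = -42: temperature = (-42 + 141) / -33 = -3.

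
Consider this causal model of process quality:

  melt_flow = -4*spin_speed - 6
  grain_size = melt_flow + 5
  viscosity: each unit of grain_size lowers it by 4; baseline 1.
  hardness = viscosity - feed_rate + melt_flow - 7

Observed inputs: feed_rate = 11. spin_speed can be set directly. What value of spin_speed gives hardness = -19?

spin_speed = 0

Substituting into the grain_size equation gives grain_size = -4*spin_speed - 1.
So viscosity = 16*spin_speed + 5.
So hardness = 12*spin_speed - 19.
Solve 12*spin_speed - 19 = -19: spin_speed = (-19 + 19) / 12 = 0.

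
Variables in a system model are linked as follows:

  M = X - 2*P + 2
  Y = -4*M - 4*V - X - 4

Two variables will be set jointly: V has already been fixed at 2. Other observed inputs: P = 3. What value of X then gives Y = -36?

With V held at 2:
Substituting into the M equation gives M = X - 4.
This gives Y = -5*X + 4.
Solve -5*X + 4 = -36: X = (-36 - 4) / -5 = 8.

X = 8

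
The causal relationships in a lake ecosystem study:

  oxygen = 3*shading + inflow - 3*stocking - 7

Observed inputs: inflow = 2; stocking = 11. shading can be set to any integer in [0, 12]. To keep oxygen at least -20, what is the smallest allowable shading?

Substituting into the oxygen equation gives oxygen = 3*shading - 38.
Require 3*shading - 38 ≥ -20, so shading ≥ 6.
The smallest integer in [0, 12] satisfying this is 6.

shading = 6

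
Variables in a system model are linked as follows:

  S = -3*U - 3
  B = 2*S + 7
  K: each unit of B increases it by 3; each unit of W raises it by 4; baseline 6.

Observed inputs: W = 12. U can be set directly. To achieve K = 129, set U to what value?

U = -4

Substituting into the B equation gives B = -6*U + 1.
Substituting into the K equation gives K = -18*U + 57.
Solve -18*U + 57 = 129: U = (129 - 57) / -18 = -4.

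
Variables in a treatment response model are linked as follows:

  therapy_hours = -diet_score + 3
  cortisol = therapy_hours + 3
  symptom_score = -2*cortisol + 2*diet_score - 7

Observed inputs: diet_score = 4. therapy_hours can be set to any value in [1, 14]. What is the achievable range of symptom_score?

Intervening on therapy_hours fixes its value directly, overriding its dependence on diet_score.
Substituting into the symptom_score equation gives symptom_score = -2*therapy_hours - 5.
Linear in therapy_hours, so extremes are at the endpoints: therapy_hours = 1 gives symptom_score = -7; therapy_hours = 14 gives symptom_score = -33.

-33 to -7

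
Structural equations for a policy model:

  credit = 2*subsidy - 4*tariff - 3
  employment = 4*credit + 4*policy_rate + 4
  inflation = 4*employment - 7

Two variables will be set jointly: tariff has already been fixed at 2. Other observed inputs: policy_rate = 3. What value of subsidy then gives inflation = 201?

With tariff held at 2:
Substituting into the credit equation gives credit = 2*subsidy - 11.
Substituting into the employment equation gives employment = 8*subsidy - 28.
Substituting into the inflation equation gives inflation = 32*subsidy - 119.
Solve 32*subsidy - 119 = 201: subsidy = (201 + 119) / 32 = 10.

subsidy = 10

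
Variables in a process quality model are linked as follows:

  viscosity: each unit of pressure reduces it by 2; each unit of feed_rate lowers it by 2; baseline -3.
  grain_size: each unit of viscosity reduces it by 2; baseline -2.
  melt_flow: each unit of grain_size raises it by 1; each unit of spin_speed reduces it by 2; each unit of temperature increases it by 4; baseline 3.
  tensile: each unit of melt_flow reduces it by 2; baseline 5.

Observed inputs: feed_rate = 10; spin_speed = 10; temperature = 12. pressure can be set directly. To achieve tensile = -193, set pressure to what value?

pressure = 6

Substituting into the viscosity equation gives viscosity = -2*pressure - 23.
grain_size becomes 4*pressure + 44.
Substituting into the melt_flow equation gives melt_flow = 4*pressure + 75.
tensile becomes -8*pressure - 145.
Solve -8*pressure - 145 = -193: pressure = (-193 + 145) / -8 = 6.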